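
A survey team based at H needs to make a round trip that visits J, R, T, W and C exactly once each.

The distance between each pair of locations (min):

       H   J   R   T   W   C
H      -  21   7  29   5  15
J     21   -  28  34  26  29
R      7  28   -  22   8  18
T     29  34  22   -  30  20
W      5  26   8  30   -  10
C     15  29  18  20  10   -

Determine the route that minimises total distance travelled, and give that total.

100 min — the shortest possible round trip.

H - J - R - T - W - C - H: 21+28+22+30+10+15 = 126
H - J - R - T - C - W - H: 21+28+22+20+10+5 = 106
H - J - R - W - T - C - H: 21+28+8+30+20+15 = 122
H - J - R - W - C - T - H: 21+28+8+10+20+29 = 116
H - J - R - C - T - W - H: 21+28+18+20+30+5 = 122
H - J - R - C - W - T - H: 21+28+18+10+30+29 = 136
H - J - T - R - W - C - H: 21+34+22+8+10+15 = 110
H - J - T - R - C - W - H: 21+34+22+18+10+5 = 110
H - J - T - W - R - C - H: 21+34+30+8+18+15 = 126
H - J - T - W - C - R - H: 21+34+30+10+18+7 = 120
H - J - T - C - R - W - H: 21+34+20+18+8+5 = 106
H - J - T - C - W - R - H: 21+34+20+10+8+7 = 100
H - J - W - R - T - C - H: 21+26+8+22+20+15 = 112
H - J - W - R - C - T - H: 21+26+8+18+20+29 = 122
… (46 more)
The minimum is 100.
One optimal route: H → J → T → C → W → R → H (or its reverse).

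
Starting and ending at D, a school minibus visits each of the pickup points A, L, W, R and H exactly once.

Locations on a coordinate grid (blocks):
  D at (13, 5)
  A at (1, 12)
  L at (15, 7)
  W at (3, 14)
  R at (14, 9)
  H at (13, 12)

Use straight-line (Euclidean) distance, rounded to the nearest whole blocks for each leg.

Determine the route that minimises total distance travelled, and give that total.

Minimum total distance: 35 blocks.

There are 60 distinct closed tours to check (reversals are equivalent).
D → A → L → W → R → H → D: 14+15+14+12+3+7 = 65
D → A → L → W → H → R → D: 14+15+14+10+3+4 = 60
D → A → L → R → W → H → D: 14+15+2+12+10+7 = 60
D → A → L → R → H → W → D: 14+15+2+3+10+13 = 57
D → A → L → H → W → R → D: 14+15+5+10+12+4 = 60
D → A → L → H → R → W → D: 14+15+5+3+12+13 = 62
D → A → W → L → R → H → D: 14+3+14+2+3+7 = 43
D → A → W → L → H → R → D: 14+3+14+5+3+4 = 43
D → A → W → R → L → H → D: 14+3+12+2+5+7 = 43
D → A → W → R → H → L → D: 14+3+12+3+5+3 = 40
D → A → W → H → L → R → D: 14+3+10+5+2+4 = 38
D → A → W → H → R → L → D: 14+3+10+3+2+3 = 35
D → A → R → L → W → H → D: 14+13+2+14+10+7 = 60
D → A → R → L → H → W → D: 14+13+2+5+10+13 = 57
… (46 more)
The minimum is 35.
One optimal route: D → A → W → H → R → L → D (or its reverse).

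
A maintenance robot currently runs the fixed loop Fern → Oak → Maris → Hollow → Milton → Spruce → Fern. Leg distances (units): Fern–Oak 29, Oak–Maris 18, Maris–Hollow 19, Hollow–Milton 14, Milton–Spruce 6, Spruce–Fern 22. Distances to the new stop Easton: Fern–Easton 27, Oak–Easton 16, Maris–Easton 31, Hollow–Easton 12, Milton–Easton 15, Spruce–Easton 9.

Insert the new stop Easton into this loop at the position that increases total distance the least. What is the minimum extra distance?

Minimum extra distance: 13, inserting Easton between Hollow and Milton.

Insertion cost between consecutive stops i–j is d(i,Easton) + d(Easton,j) − d(i,j):
  between Fern and Oak: 27 + 16 − 29 = 14
  between Oak and Maris: 16 + 31 − 18 = 29
  between Maris and Hollow: 31 + 12 − 19 = 24
  between Hollow and Milton: 12 + 15 − 14 = 13
  between Milton and Spruce: 15 + 9 − 6 = 18
  between Spruce and Fern: 9 + 27 − 22 = 14
Cheapest insertion is between Hollow and Milton, adding 13.
New total = 108 + 13 = 121.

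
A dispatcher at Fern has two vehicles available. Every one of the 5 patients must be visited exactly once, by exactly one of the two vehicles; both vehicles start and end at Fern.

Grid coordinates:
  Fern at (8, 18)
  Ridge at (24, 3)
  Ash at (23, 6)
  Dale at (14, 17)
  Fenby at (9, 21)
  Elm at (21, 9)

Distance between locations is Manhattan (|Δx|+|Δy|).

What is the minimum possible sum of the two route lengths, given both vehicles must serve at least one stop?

70 — the smallest possible combined total.

Check every non-empty split of the stops between the two vehicles; for each half take its own optimal tour:
  {Ridge} + {Ash, Dale, Fenby, Elm}: 62 + 60 = 122
  {Ash} + {Ridge, Dale, Fenby, Elm}: 54 + 68 = 122
  {Ridge, Ash} + {Dale, Fenby, Elm}: 62 + 50 = 112
  {Dale} + {Ridge, Ash, Fenby, Elm}: 14 + 68 = 82
  {Ridge, Dale} + {Ash, Fenby, Elm}: 62 + 60 = 122
  {Ash, Dale} + {Ridge, Fenby, Elm}: 54 + 68 = 122
  … (15 splits in total)
  {Fenby} + {Ridge, Ash, Dale, Elm}: 8 + 62 = 70  ← best
Best: vehicle 1 Fern → Fenby → Fern = 8; vehicle 2 Fern → Ridge → Ash → Elm → Dale → Fern = 62; combined 70.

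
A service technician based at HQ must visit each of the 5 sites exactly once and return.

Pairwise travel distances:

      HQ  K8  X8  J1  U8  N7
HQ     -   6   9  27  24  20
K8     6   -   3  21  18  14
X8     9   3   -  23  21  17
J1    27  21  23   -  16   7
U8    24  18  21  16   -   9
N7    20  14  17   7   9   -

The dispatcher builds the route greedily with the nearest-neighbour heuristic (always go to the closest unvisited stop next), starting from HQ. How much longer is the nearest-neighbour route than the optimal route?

From HQ: K8=6, X8=9, N7=20, U8=24, J1=27 → choose K8 (6).
From K8: X8=3, N7=14, U8=18, J1=21 → choose X8 (3).
From X8: N7=17, U8=21, J1=23 → choose N7 (17).
From N7: J1=7, U8=9 → choose J1 (7).
From J1: U8=16 → choose U8 (16).
NN route HQ → K8 → X8 → N7 → J1 → U8 → HQ costs 73.
Optimal: HQ → K8 → X8 → J1 → N7 → U8 → HQ costs 72 (by enumerating all 60 distinct tours).
Excess = 73 − 72 = 1.

The nearest-neighbour route is 1 longer than optimal.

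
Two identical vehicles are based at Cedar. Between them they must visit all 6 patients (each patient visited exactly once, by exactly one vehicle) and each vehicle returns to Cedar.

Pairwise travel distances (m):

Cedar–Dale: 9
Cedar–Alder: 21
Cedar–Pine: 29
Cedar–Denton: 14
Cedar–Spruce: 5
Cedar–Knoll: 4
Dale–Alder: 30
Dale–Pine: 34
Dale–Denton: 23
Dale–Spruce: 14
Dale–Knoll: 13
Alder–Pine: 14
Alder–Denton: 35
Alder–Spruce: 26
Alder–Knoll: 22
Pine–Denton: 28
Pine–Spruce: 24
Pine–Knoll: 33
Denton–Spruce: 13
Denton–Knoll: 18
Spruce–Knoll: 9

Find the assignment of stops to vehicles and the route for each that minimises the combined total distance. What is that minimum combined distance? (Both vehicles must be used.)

Minimum combined distance: 104 m.

Check every non-empty split of the stops between the two vehicles; for each half take its own optimal tour:
  {Dale} + {Alder, Pine, Denton, Spruce, Knoll}: 18 + 86 = 104
  {Alder} + {Dale, Pine, Denton, Spruce, Knoll}: 42 + 97 = 139
  {Dale, Alder} + {Pine, Denton, Spruce, Knoll}: 60 + 79 = 139
  {Pine} + {Dale, Alder, Denton, Spruce, Knoll}: 58 + 97 = 155
  {Dale, Pine} + {Alder, Denton, Spruce, Knoll}: 72 + 79 = 151
  {Alder, Pine} + {Dale, Denton, Spruce, Knoll}: 64 + 58 = 122
  … (31 splits in total)
Best: vehicle 1 Cedar → Dale → Cedar = 18; vehicle 2 Cedar → Spruce → Denton → Pine → Alder → Knoll → Cedar = 86; combined 104.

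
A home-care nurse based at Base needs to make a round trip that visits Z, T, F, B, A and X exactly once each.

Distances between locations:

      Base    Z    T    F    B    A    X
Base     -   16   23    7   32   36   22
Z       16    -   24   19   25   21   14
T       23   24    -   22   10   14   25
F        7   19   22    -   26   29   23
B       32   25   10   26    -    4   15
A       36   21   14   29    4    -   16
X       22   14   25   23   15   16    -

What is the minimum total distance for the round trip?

There are 360 distinct closed tours to check (reversals are equivalent).
Base - Z - T - F - B - A - X - Base: 16+24+22+26+4+16+22 = 130
Base - Z - T - F - B - X - A - Base: 16+24+22+26+15+16+36 = 155
Base - Z - T - F - A - B - X - Base: 16+24+22+29+4+15+22 = 132
Base - Z - T - F - A - X - B - Base: 16+24+22+29+16+15+32 = 154
Base - Z - T - F - X - B - A - Base: 16+24+22+23+15+4+36 = 140
Base - Z - T - F - X - A - B - Base: 16+24+22+23+16+4+32 = 137
Base - Z - T - B - F - A - X - Base: 16+24+10+26+29+16+22 = 143
Base - Z - T - B - F - X - A - Base: 16+24+10+26+23+16+36 = 151
… (352 more)
Base - Z - X - A - B - T - F - Base: 16+14+16+4+10+22+7 = 89  ← best
The minimum is 89.
One optimal route: Base → Z → X → A → B → T → F → Base (or its reverse).

89 — the shortest possible round trip.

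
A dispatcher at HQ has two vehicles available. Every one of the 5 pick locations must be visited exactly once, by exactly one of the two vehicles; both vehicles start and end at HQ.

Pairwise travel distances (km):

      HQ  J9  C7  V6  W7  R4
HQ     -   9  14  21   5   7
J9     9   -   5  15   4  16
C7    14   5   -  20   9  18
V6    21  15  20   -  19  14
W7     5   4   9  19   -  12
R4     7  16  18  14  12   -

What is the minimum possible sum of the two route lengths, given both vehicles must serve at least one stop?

There are 2^4 − 1 = 15 ways to divide the 5 stops into two non-empty groups. For each, the best each vehicle can do is its own shortest tour through its group:
  {J9} + {C7, V6, W7, R4}: 18 + 55 = 73
  {C7} + {J9, V6, W7, R4}: 28 + 45 = 73
  {J9, C7} + {V6, W7, R4}: 28 + 45 = 73
  {V6} + {J9, C7, W7, R4}: 42 + 39 = 81
  {J9, V6} + {C7, W7, R4}: 45 + 39 = 84
  {C7, V6} + {J9, W7, R4}: 55 + 32 = 87
  … (15 splits in total)
  {W7} + {J9, C7, V6, R4}: 10 + 55 = 65  ← best
Best: vehicle 1 HQ → W7 → HQ = 10; vehicle 2 HQ → J9 → C7 → V6 → R4 → HQ = 55; combined 65.

65 km — the smallest possible combined total.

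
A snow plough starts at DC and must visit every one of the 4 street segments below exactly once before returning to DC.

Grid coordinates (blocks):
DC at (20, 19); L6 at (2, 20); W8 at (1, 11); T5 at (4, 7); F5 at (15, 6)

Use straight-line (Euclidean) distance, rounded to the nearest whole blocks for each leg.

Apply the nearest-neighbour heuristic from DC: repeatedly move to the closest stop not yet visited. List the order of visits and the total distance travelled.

DC → [F5:14 / L6:18 / T5:20 / W8:21] → F5 (14)
F5 → [T5:11 / W8:15 / L6:19] → T5 (11)
T5 → [W8:5 / L6:13] → W8 (5)
W8 → [L6:9] → L6 (9)
Return L6→DC: 18.
Total = 14 + 11 + 5 + 9 + 18 = 57.

Nearest-neighbour total = 57 blocks; route DC → F5 → T5 → W8 → L6 → DC.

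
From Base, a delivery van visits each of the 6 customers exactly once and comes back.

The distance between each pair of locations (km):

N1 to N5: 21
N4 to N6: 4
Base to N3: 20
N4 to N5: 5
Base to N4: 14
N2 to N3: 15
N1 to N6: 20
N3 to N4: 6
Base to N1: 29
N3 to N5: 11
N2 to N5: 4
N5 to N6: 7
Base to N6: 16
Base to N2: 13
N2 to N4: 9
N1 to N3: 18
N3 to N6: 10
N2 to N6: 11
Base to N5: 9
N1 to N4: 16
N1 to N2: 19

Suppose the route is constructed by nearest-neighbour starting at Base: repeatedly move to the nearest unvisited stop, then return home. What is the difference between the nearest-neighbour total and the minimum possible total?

The nearest-neighbour route is 7 km longer than optimal.

Base: N5=9, N2=13, N4=14, N6=16, N3=20, N1=29 ⇒ N5
N5: N2=4, N4=5, N6=7, N3=11, N1=21 ⇒ N2
N2: N4=9, N6=11, N3=15, N1=19 ⇒ N4
N4: N6=4, N3=6, N1=16 ⇒ N6
N6: N3=10, N1=20 ⇒ N3
N3: N1=18 ⇒ N1
NN route Base → N5 → N2 → N4 → N6 → N3 → N1 → Base costs 83.
Optimal: Base → N2 → N1 → N3 → N4 → N6 → N5 → Base costs 76 (by enumerating all 360 distinct tours).
Excess = 83 − 76 = 7.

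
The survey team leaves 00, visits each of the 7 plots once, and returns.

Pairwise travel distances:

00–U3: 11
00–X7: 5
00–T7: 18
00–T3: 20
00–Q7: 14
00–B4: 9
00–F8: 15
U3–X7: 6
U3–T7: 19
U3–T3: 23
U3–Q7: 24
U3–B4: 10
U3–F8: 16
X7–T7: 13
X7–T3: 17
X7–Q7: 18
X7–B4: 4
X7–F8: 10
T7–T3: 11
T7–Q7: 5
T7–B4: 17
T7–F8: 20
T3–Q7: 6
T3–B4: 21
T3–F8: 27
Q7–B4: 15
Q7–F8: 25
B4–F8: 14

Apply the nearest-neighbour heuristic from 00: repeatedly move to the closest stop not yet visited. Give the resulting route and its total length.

At 00 the remaining stops are X7 5, B4 9, U3 11, Q7 14, F8 15, T7 18, T3 20; go to X7.
At X7 the remaining stops are B4 4, U3 6, F8 10, T7 13, T3 17, Q7 18; go to B4.
At B4 the remaining stops are U3 10, F8 14, Q7 15, T7 17, T3 21; go to U3.
At U3 the remaining stops are F8 16, T7 19, T3 23, Q7 24; go to F8.
At F8 the remaining stops are T7 20, Q7 25, T3 27; go to T7.
At T7 the remaining stops are Q7 5, T3 11; go to Q7.
At Q7 the remaining stops are T3 6; go to T3.
Return T3→00: 20.
Total = 5 + 4 + 10 + 16 + 20 + 5 + 6 + 20 = 86.

Total distance 86 via the nearest-neighbour route 00 → X7 → B4 → U3 → F8 → T7 → Q7 → T3 → 00.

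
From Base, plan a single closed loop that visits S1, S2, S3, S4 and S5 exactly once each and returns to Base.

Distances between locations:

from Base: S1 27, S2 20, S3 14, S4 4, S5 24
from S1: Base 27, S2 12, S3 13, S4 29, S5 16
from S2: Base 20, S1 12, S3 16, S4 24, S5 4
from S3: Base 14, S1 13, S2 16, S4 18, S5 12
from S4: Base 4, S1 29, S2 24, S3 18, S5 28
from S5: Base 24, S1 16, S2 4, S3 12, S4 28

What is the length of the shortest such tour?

Base → S1 → S2 → S3 → S4 → S5 → Base: 27+12+16+18+28+24 = 125
Base → S1 → S2 → S3 → S5 → S4 → Base: 27+12+16+12+28+4 = 99
Base → S1 → S2 → S4 → S3 → S5 → Base: 27+12+24+18+12+24 = 117
Base → S1 → S2 → S4 → S5 → S3 → Base: 27+12+24+28+12+14 = 117
Base → S1 → S2 → S5 → S3 → S4 → Base: 27+12+4+12+18+4 = 77
Base → S1 → S2 → S5 → S4 → S3 → Base: 27+12+4+28+18+14 = 103
Base → S1 → S3 → S2 → S4 → S5 → Base: 27+13+16+24+28+24 = 132
Base → S1 → S3 → S2 → S5 → S4 → Base: 27+13+16+4+28+4 = 92
Base → S1 → S3 → S4 → S2 → S5 → Base: 27+13+18+24+4+24 = 110
Base → S1 → S3 → S4 → S5 → S2 → Base: 27+13+18+28+4+20 = 110
Base → S1 → S3 → S5 → S2 → S4 → Base: 27+13+12+4+24+4 = 84
Base → S1 → S3 → S5 → S4 → S2 → Base: 27+13+12+28+24+20 = 124
Base → S1 → S4 → S2 → S3 → S5 → Base: 27+29+24+16+12+24 = 132
Base → S1 → S4 → S2 → S5 → S3 → Base: 27+29+24+4+12+14 = 110
… (46 more)
Base → S2 → S5 → S1 → S3 → S4 → Base: 20+4+16+13+18+4 = 75  ← best
The minimum is 75.
One optimal route: Base → S2 → S5 → S1 → S3 → S4 → Base (or its reverse).

Shortest round trip = 75.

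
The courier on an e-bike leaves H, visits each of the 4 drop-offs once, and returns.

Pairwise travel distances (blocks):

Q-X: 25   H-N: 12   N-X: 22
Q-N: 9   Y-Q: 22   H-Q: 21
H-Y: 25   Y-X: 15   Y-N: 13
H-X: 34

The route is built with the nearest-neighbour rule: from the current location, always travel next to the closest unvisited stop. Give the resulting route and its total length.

Total distance 92 blocks via the nearest-neighbour route H → N → Q → Y → X → H.

At H the remaining stops are N 12, Q 21, Y 25, X 34; go to N.
At N the remaining stops are Q 9, Y 13, X 22; go to Q.
At Q the remaining stops are Y 22, X 25; go to Y.
At Y the remaining stops are X 15; go to X.
Return X→H: 34.
Total = 12 + 9 + 22 + 15 + 34 = 92.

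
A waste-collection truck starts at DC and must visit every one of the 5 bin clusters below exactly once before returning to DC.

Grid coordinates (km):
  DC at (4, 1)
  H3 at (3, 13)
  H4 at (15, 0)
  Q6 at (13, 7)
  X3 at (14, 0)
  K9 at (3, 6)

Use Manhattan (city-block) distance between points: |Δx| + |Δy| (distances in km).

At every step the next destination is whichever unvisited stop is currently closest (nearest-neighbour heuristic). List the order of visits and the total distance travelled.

At DC the remaining stops are K9 6, X3 11, H4 12, H3 13, Q6 15; go to K9.
At K9 the remaining stops are H3 7, Q6 11, X3 17, H4 18; go to H3.
At H3 the remaining stops are Q6 16, X3 24, H4 25; go to Q6.
At Q6 the remaining stops are X3 8, H4 9; go to X3.
At X3 the remaining stops are H4 1; go to H4.
Return H4→DC: 12.
Total = 6 + 7 + 16 + 8 + 1 + 12 = 50.

Nearest-neighbour total = 50 km; route DC → K9 → H3 → Q6 → X3 → H4 → DC.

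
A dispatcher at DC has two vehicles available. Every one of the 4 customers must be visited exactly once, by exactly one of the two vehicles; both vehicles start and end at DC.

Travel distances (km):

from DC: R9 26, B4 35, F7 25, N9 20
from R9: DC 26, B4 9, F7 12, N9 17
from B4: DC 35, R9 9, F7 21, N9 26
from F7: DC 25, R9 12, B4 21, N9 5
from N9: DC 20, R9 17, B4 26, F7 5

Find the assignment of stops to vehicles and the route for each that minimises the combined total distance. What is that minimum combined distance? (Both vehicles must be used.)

120 km — the smallest possible combined total.

Try each way of splitting the stops between the two vehicles (each non-empty) and, for each split, find the best tour for each vehicle:
  {R9} + {B4, F7, N9}: 52 + 81 = 133
  {B4} + {R9, F7, N9}: 70 + 63 = 133
  {R9, B4} + {F7, N9}: 70 + 50 = 120
  {F7} + {R9, B4, N9}: 50 + 81 = 131
  {R9, F7} + {B4, N9}: 63 + 81 = 144
  {B4, F7} + {R9, N9}: 81 + 63 = 144
  … (7 splits in total)
Best: vehicle 1 DC → R9 → B4 → DC = 70; vehicle 2 DC → F7 → N9 → DC = 50; combined 120.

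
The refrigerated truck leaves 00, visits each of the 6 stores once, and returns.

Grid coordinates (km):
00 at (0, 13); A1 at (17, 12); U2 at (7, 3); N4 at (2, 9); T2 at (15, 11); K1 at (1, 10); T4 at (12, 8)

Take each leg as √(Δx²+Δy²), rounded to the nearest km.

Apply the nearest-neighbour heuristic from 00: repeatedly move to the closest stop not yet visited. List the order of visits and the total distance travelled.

Total distance 42 km via the nearest-neighbour route 00 → K1 → N4 → U2 → T4 → T2 → A1 → 00.

At 00 the remaining stops are K1 3, N4 4, U2 12, T4 13, T2 15, A1 17; go to K1.
At K1 the remaining stops are N4 1, U2 9, T4 11, T2 14, A1 16; go to N4.
At N4 the remaining stops are U2 8, T4 10, T2 13, A1 15; go to U2.
At U2 the remaining stops are T4 7, T2 11, A1 13; go to T4.
At T4 the remaining stops are T2 4, A1 6; go to T2.
At T2 the remaining stops are A1 2; go to A1.
Return A1→00: 17.
Total = 3 + 1 + 8 + 7 + 4 + 2 + 17 = 42.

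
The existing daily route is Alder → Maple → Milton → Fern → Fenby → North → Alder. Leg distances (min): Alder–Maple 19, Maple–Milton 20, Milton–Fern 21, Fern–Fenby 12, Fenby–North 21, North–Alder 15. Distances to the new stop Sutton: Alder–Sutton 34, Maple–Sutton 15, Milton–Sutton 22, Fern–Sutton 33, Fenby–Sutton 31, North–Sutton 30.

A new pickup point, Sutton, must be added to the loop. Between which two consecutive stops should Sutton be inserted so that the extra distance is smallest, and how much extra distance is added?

+17 min — insert Sutton between Maple and Milton.

Insertion cost between consecutive stops i–j is d(i,Sutton) + d(Sutton,j) − d(i,j):
  between Alder and Maple: 34 + 15 − 19 = 30
  between Maple and Milton: 15 + 22 − 20 = 17
  between Milton and Fern: 22 + 33 − 21 = 34
  between Fern and Fenby: 33 + 31 − 12 = 52
  between Fenby and North: 31 + 30 − 21 = 40
  between North and Alder: 30 + 34 − 15 = 49
Cheapest insertion is between Maple and Milton, adding 17.
New total = 108 + 17 = 125.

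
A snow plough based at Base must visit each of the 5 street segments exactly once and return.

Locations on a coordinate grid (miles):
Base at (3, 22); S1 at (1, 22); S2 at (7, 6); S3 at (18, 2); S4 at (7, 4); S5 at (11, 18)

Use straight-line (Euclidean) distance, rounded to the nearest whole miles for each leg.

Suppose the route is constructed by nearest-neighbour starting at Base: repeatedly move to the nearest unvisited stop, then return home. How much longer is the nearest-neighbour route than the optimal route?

From Base: S1=2, S5=9, S2=16, S4=18, S3=25 → choose S1 (2).
From S1: S5=11, S2=17, S4=19, S3=26 → choose S5 (11).
From S5: S2=13, S4=15, S3=17 → choose S2 (13).
From S2: S4=2, S3=12 → choose S4 (2).
From S4: S3=11 → choose S3 (11).
NN route Base → S1 → S5 → S2 → S4 → S3 → Base costs 64.
Optimal: Base → S1 → S2 → S4 → S3 → S5 → Base costs 58 (by enumerating all 60 distinct tours).
Excess = 64 − 58 = 6.

Excess over optimum: 6 miles.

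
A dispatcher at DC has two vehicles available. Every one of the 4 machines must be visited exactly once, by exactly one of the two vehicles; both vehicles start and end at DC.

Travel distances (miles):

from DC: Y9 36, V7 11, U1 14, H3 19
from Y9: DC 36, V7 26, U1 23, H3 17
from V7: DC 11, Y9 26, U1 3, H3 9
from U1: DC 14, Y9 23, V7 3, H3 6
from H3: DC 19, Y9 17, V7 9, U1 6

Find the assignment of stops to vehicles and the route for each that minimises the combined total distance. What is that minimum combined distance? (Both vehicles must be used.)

Check every non-empty split of the stops between the two vehicles; for each half take its own optimal tour:
  {Y9} + {V7, U1, H3}: 72 + 39 = 111
  {V7} + {Y9, U1, H3}: 22 + 73 = 95
  {Y9, V7} + {U1, H3}: 73 + 39 = 112
  {U1} + {Y9, V7, H3}: 28 + 73 = 101
  {Y9, U1} + {V7, H3}: 73 + 39 = 112
  {V7, U1} + {Y9, H3}: 28 + 72 = 100
  … (7 splits in total)
Best: vehicle 1 DC → V7 → DC = 22; vehicle 2 DC → Y9 → H3 → U1 → DC = 73; combined 95.

95 miles — the smallest possible combined total.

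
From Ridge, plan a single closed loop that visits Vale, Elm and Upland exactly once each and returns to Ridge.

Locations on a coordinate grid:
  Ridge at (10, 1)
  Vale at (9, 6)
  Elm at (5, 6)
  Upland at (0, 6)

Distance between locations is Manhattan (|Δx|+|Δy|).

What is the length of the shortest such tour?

There are 3 distinct closed tours to check (reversals are equivalent).
Ridge → Vale → Elm → Upland → Ridge: 6+4+5+15 = 30
Ridge → Vale → Upland → Elm → Ridge: 6+9+5+10 = 30
Ridge → Elm → Vale → Upland → Ridge: 10+4+9+15 = 38
The minimum is 30.
One optimal route: Ridge → Vale → Elm → Upland → Ridge (or its reverse).

Shortest round trip = 30.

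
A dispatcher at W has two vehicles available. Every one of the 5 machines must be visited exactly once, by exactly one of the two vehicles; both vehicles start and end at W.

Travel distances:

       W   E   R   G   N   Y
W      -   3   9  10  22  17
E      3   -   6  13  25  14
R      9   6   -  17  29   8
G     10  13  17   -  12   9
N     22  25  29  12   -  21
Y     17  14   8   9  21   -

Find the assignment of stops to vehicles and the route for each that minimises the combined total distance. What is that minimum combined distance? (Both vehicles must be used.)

Minimum combined distance: 66.

Try each way of splitting the stops between the two vehicles (each non-empty) and, for each split, find the best tour for each vehicle:
  {E} + {R, G, N, Y}: 6 + 60 = 66
  {R} + {E, G, N, Y}: 18 + 60 = 78
  {E, R} + {G, N, Y}: 18 + 60 = 78
  {G} + {E, R, N, Y}: 20 + 60 = 80
  {E, G} + {R, N, Y}: 26 + 60 = 86
  {R, G} + {E, N, Y}: 36 + 60 = 96
  … (15 splits in total)
Best: vehicle 1 W → E → W = 6; vehicle 2 W → R → Y → G → N → W = 60; combined 66.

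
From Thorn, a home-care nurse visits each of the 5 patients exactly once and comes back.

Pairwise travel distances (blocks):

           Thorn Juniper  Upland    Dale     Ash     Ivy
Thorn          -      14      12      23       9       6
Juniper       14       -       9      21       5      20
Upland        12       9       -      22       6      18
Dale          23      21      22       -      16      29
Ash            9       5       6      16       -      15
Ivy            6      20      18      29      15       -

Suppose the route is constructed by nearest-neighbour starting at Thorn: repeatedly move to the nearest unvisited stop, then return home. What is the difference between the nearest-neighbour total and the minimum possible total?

Excess over optimum: 3 blocks.

From Thorn: Ivy=6, Ash=9, Upland=12, Juniper=14, Dale=23 → choose Ivy (6).
From Ivy: Ash=15, Upland=18, Juniper=20, Dale=29 → choose Ash (15).
From Ash: Juniper=5, Upland=6, Dale=16 → choose Juniper (5).
From Juniper: Upland=9, Dale=21 → choose Upland (9).
From Upland: Dale=22 → choose Dale (22).
NN route Thorn → Ivy → Ash → Juniper → Upland → Dale → Thorn costs 80.
Optimal: Thorn → Upland → Juniper → Ash → Dale → Ivy → Thorn costs 77 (by enumerating all 60 distinct tours).
Excess = 80 − 77 = 3.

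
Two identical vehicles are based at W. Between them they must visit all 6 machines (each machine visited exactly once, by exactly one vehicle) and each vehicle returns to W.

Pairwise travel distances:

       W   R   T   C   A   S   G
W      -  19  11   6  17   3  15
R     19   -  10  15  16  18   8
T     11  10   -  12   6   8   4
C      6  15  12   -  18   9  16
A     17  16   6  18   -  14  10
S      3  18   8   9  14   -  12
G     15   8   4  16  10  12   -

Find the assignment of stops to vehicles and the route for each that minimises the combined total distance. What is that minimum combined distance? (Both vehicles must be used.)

Minimum combined distance: 62.

Check every non-empty split of the stops between the two vehicles; for each half take its own optimal tour:
  {R} + {T, C, A, S, G}: 38 + 49 = 87
  {T} + {R, C, A, S, G}: 22 + 56 = 78
  {R, T} + {C, A, S, G}: 40 + 49 = 89
  {C} + {R, T, A, S, G}: 12 + 54 = 66
  {R, C} + {T, A, S, G}: 40 + 42 = 82
  {T, C} + {R, A, S, G}: 29 + 54 = 83
  … (31 splits in total)
  {S} + {R, T, C, A, G}: 6 + 56 = 62  ← best
Best: vehicle 1 W → S → W = 6; vehicle 2 W → T → A → G → R → C → W = 56; combined 62.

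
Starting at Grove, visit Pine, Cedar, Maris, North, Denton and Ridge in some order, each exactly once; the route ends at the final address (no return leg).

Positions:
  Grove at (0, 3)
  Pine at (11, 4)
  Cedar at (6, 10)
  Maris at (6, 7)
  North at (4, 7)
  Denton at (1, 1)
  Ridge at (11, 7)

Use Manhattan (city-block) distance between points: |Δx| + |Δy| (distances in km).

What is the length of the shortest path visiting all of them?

There are 6! = 720 possible orderings.
Grove → Pine → Cedar → Maris → North → Denton → Ridge: 12+11+3+2+9+16 = 53
Grove → Pine → Cedar → Maris → North → Ridge → Denton: 12+11+3+2+7+16 = 51
Grove → Pine → Cedar → Maris → Denton → North → Ridge: 12+11+3+11+9+7 = 53
Grove → Pine → Cedar → Maris → Denton → Ridge → North: 12+11+3+11+16+7 = 60
Grove → Pine → Cedar → Maris → Ridge → North → Denton: 12+11+3+5+7+9 = 47
Grove → Pine → Cedar → Maris → Ridge → Denton → North: 12+11+3+5+16+9 = 56
Grove → Pine → Cedar → North → Maris → Denton → Ridge: 12+11+5+2+11+16 = 57
Grove → Pine → Cedar → North → Maris → Ridge → Denton: 12+11+5+2+5+16 = 51
… (712 more)
Grove → Denton → North → Cedar → Maris → Ridge → Pine: 3+9+5+3+5+3 = 28  ← best
The minimum is 28.
One shortest path: Grove → Denton → North → Cedar → Maris → Ridge → Pine.

Minimum one-way distance = 28 km.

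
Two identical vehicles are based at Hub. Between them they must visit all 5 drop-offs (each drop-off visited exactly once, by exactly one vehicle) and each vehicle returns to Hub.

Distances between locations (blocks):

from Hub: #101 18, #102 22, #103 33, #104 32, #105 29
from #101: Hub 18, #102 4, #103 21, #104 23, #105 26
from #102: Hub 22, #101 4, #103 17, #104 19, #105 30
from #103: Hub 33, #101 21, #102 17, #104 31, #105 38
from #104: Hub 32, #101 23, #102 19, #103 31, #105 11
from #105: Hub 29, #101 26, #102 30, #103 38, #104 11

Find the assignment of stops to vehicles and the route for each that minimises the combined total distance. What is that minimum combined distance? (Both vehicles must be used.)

Minimum combined distance: 144 blocks.

Check every non-empty split of the stops between the two vehicles; for each half take its own optimal tour:
  {#101} + {#102, #103, #104, #105}: 36 + 109 = 145
  {#102} + {#101, #103, #104, #105}: 44 + 110 = 154
  {#101, #102} + {#103, #104, #105}: 44 + 104 = 148
  {#103} + {#101, #102, #104, #105}: 66 + 81 = 147
  {#101, #103} + {#102, #104, #105}: 72 + 81 = 153
  {#102, #103} + {#101, #104, #105}: 72 + 81 = 153
  … (15 splits in total)
  {#101, #102, #103} + {#104, #105}: 72 + 72 = 144  ← best
Best: vehicle 1 Hub → #101 → #102 → #103 → Hub = 72; vehicle 2 Hub → #104 → #105 → Hub = 72; combined 144.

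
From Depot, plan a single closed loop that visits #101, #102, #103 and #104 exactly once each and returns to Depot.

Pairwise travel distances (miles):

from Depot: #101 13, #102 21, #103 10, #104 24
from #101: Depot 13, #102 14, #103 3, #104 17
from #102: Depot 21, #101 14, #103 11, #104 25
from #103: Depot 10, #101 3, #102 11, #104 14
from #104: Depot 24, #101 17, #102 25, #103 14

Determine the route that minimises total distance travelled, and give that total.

76 miles — the shortest possible round trip.

With 4 stops there are 4!/2 = 12 distinct round trips (a route and its reverse cost the same).
Depot→#101→#102→#103→#104→Depot: 13+14+11+14+24 = 76
Depot→#101→#102→#104→#103→Depot: 13+14+25+14+10 = 76
Depot→#101→#103→#102→#104→Depot: 13+3+11+25+24 = 76
Depot→#101→#103→#104→#102→Depot: 13+3+14+25+21 = 76
Depot→#101→#104→#102→#103→Depot: 13+17+25+11+10 = 76
Depot→#101→#104→#103→#102→Depot: 13+17+14+11+21 = 76
Depot→#102→#101→#103→#104→Depot: 21+14+3+14+24 = 76
Depot→#102→#101→#104→#103→Depot: 21+14+17+14+10 = 76
Depot→#102→#103→#101→#104→Depot: 21+11+3+17+24 = 76
Depot→#102→#104→#101→#103→Depot: 21+25+17+3+10 = 76
Depot→#103→#101→#102→#104→Depot: 10+3+14+25+24 = 76
Depot→#103→#102→#101→#104→Depot: 10+11+14+17+24 = 76
The minimum is 76.
One optimal route: Depot → #101 → #102 → #103 → #104 → Depot (or its reverse).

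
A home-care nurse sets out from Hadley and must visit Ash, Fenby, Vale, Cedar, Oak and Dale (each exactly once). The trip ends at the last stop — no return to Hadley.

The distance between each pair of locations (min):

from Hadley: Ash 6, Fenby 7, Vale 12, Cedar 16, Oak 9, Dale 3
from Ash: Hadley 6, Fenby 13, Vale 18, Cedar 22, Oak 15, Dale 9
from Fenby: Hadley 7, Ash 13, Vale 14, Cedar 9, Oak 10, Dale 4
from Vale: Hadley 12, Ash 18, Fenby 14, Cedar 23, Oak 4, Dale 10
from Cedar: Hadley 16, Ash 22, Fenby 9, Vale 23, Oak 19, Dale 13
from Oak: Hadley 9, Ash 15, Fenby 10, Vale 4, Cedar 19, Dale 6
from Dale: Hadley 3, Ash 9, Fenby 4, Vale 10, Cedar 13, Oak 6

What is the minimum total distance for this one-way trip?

There are 6! = 720 possible orderings.
Hadley → Ash → Fenby → Vale → Cedar → Oak → Dale: 6+13+14+23+19+6 = 81
Hadley → Ash → Fenby → Vale → Cedar → Dale → Oak: 6+13+14+23+13+6 = 75
Hadley → Ash → Fenby → Vale → Oak → Cedar → Dale: 6+13+14+4+19+13 = 69
Hadley → Ash → Fenby → Vale → Oak → Dale → Cedar: 6+13+14+4+6+13 = 56
Hadley → Ash → Fenby → Vale → Dale → Cedar → Oak: 6+13+14+10+13+19 = 75
Hadley → Ash → Fenby → Vale → Dale → Oak → Cedar: 6+13+14+10+6+19 = 68
Hadley → Ash → Fenby → Cedar → Vale → Oak → Dale: 6+13+9+23+4+6 = 61
Hadley → Ash → Fenby → Cedar → Vale → Dale → Oak: 6+13+9+23+10+6 = 67
… (712 more)
Hadley → Ash → Vale → Oak → Dale → Fenby → Cedar: 6+18+4+6+4+9 = 47  ← best
The minimum is 47.
One shortest path: Hadley → Ash → Vale → Oak → Dale → Fenby → Cedar.

Minimum one-way distance = 47 min.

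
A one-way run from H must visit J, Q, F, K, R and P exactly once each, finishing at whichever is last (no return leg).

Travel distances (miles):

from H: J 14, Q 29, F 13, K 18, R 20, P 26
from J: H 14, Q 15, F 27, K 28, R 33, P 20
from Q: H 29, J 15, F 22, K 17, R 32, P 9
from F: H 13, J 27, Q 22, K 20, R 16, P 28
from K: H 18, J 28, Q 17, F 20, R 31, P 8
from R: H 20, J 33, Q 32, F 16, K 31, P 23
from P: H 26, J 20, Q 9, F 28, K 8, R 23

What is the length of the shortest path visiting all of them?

There are 6! = 720 possible orderings.
H → J → Q → F → K → R → P: 14+15+22+20+31+23 = 125
H → J → Q → F → K → P → R: 14+15+22+20+8+23 = 102
H → J → Q → F → R → K → P: 14+15+22+16+31+8 = 106
H → J → Q → F → R → P → K: 14+15+22+16+23+8 = 98
H → J → Q → F → P → K → R: 14+15+22+28+8+31 = 118
H → J → Q → F → P → R → K: 14+15+22+28+23+31 = 133
H → J → Q → K → F → R → P: 14+15+17+20+16+23 = 105
H → J → Q → K → F → P → R: 14+15+17+20+28+23 = 117
… (712 more)
H → J → Q → P → K → F → R: 14+15+9+8+20+16 = 82  ← best
The minimum is 82.
One shortest path: H → J → Q → P → K → F → R.

82 miles — the minimum one-way total.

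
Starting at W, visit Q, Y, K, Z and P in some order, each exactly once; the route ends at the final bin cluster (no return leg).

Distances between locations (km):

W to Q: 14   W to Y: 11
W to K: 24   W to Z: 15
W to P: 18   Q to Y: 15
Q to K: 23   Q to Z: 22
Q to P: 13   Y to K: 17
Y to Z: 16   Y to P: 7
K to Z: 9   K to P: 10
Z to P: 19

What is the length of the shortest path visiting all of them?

Shortest open route: 55 km.

There are 5! = 120 possible orderings.
W→Q→Y→K→Z→P: 14+15+17+9+19 = 74
W→Q→Y→K→P→Z: 14+15+17+10+19 = 75
W→Q→Y→Z→K→P: 14+15+16+9+10 = 64
W→Q→Y→Z→P→K: 14+15+16+19+10 = 74
W→Q→Y→P→K→Z: 14+15+7+10+9 = 55
W→Q→Y→P→Z→K: 14+15+7+19+9 = 64
W→Q→K→Y→Z→P: 14+23+17+16+19 = 89
W→Q→K→Y→P→Z: 14+23+17+7+19 = 80
W→Q→K→Z→Y→P: 14+23+9+16+7 = 69
W→Q→K→Z→P→Y: 14+23+9+19+7 = 72
W→Q→K→P→Y→Z: 14+23+10+7+16 = 70
W→Q→K→P→Z→Y: 14+23+10+19+16 = 82
W→Q→Z→Y→K→P: 14+22+16+17+10 = 79
W→Q→Z→Y→P→K: 14+22+16+7+10 = 69
… (106 more)
The minimum is 55.
One shortest path: W → Q → Y → P → K → Z.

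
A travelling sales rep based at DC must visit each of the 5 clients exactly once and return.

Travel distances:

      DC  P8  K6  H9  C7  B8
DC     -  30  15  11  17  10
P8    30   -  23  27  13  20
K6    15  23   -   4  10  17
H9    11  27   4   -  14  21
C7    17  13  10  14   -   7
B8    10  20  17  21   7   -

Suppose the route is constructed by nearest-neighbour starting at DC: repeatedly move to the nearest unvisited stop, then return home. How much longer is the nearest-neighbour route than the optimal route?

From DC: B8=10, H9=11, K6=15, C7=17, P8=30 → choose B8 (10).
From B8: C7=7, K6=17, P8=20, H9=21 → choose C7 (7).
From C7: K6=10, P8=13, H9=14 → choose K6 (10).
From K6: H9=4, P8=23 → choose H9 (4).
From H9: P8=27 → choose P8 (27).
NN route DC → B8 → C7 → K6 → H9 → P8 → DC costs 88.
Optimal: DC → H9 → K6 → P8 → C7 → B8 → DC costs 68 (by enumerating all 60 distinct tours).
Excess = 88 − 68 = 20.

20 longer than the optimal tour.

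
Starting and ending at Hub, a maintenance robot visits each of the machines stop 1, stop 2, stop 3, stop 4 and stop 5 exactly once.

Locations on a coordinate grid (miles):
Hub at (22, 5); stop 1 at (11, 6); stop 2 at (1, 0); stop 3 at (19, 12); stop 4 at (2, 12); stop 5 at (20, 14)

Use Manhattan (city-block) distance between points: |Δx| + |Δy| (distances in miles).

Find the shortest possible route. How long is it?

There are 60 distinct closed tours to check (reversals are equivalent).
Hub-stop 1-stop 2-stop 3-stop 4-stop 5-Hub: 12+16+30+17+20+11 = 106
Hub-stop 1-stop 2-stop 3-stop 5-stop 4-Hub: 12+16+30+3+20+27 = 108
Hub-stop 1-stop 2-stop 4-stop 3-stop 5-Hub: 12+16+13+17+3+11 = 72
Hub-stop 1-stop 2-stop 4-stop 5-stop 3-Hub: 12+16+13+20+3+10 = 74
Hub-stop 1-stop 2-stop 5-stop 3-stop 4-Hub: 12+16+33+3+17+27 = 108
Hub-stop 1-stop 2-stop 5-stop 4-stop 3-Hub: 12+16+33+20+17+10 = 108
Hub-stop 1-stop 3-stop 2-stop 4-stop 5-Hub: 12+14+30+13+20+11 = 100
Hub-stop 1-stop 3-stop 2-stop 5-stop 4-Hub: 12+14+30+33+20+27 = 136
Hub-stop 1-stop 3-stop 4-stop 2-stop 5-Hub: 12+14+17+13+33+11 = 100
Hub-stop 1-stop 3-stop 4-stop 5-stop 2-Hub: 12+14+17+20+33+26 = 122
Hub-stop 1-stop 3-stop 5-stop 2-stop 4-Hub: 12+14+3+33+13+27 = 102
Hub-stop 1-stop 3-stop 5-stop 4-stop 2-Hub: 12+14+3+20+13+26 = 88
Hub-stop 1-stop 4-stop 2-stop 3-stop 5-Hub: 12+15+13+30+3+11 = 84
Hub-stop 1-stop 4-stop 2-stop 5-stop 3-Hub: 12+15+13+33+3+10 = 86
… (46 more)
The minimum is 72.
One optimal route: Hub → stop 1 → stop 2 → stop 4 → stop 3 → stop 5 → Hub (or its reverse).

Minimum total distance: 72 miles.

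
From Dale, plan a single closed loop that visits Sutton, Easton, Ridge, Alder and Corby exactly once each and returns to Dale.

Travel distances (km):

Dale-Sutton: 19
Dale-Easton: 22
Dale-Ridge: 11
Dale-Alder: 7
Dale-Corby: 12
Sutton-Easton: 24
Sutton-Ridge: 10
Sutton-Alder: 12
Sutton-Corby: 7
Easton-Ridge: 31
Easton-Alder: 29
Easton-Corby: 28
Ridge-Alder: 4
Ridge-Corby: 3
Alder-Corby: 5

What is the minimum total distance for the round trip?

Minimum total distance: 67 km.

With 5 stops there are 5!/2 = 60 distinct round trips (a route and its reverse cost the same).
Dale-Sutton-Easton-Ridge-Alder-Corby-Dale: 19+24+31+4+5+12 = 95
Dale-Sutton-Easton-Ridge-Corby-Alder-Dale: 19+24+31+3+5+7 = 89
Dale-Sutton-Easton-Alder-Ridge-Corby-Dale: 19+24+29+4+3+12 = 91
Dale-Sutton-Easton-Alder-Corby-Ridge-Dale: 19+24+29+5+3+11 = 91
Dale-Sutton-Easton-Corby-Ridge-Alder-Dale: 19+24+28+3+4+7 = 85
Dale-Sutton-Easton-Corby-Alder-Ridge-Dale: 19+24+28+5+4+11 = 91
Dale-Sutton-Ridge-Easton-Alder-Corby-Dale: 19+10+31+29+5+12 = 106
Dale-Sutton-Ridge-Easton-Corby-Alder-Dale: 19+10+31+28+5+7 = 100
Dale-Sutton-Ridge-Alder-Easton-Corby-Dale: 19+10+4+29+28+12 = 102
Dale-Sutton-Ridge-Alder-Corby-Easton-Dale: 19+10+4+5+28+22 = 88
Dale-Sutton-Ridge-Corby-Easton-Alder-Dale: 19+10+3+28+29+7 = 96
Dale-Sutton-Ridge-Corby-Alder-Easton-Dale: 19+10+3+5+29+22 = 88
Dale-Sutton-Alder-Easton-Ridge-Corby-Dale: 19+12+29+31+3+12 = 106
Dale-Sutton-Alder-Easton-Corby-Ridge-Dale: 19+12+29+28+3+11 = 102
… (46 more)
Dale-Easton-Sutton-Corby-Ridge-Alder-Dale: 22+24+7+3+4+7 = 67  ← best
The minimum is 67.
One optimal route: Dale → Easton → Sutton → Corby → Ridge → Alder → Dale (or its reverse).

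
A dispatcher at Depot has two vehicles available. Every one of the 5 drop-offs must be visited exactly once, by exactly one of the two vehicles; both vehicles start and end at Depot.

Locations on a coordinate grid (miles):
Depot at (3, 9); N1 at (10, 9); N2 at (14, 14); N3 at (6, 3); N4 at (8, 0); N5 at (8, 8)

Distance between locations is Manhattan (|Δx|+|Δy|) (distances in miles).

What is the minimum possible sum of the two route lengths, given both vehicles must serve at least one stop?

There are 2^4 − 1 = 15 ways to divide the 5 stops into two non-empty groups. For each, the best each vehicle can do is its own shortest tour through its group:
  {N1} + {N2, N3, N4, N5}: 14 + 50 = 64
  {N2} + {N1, N3, N4, N5}: 32 + 32 = 64
  {N1, N2} + {N3, N4, N5}: 32 + 28 = 60
  {N3} + {N1, N2, N4, N5}: 18 + 50 = 68
  {N1, N3} + {N2, N4, N5}: 26 + 50 = 76
  {N2, N3} + {N1, N4, N5}: 44 + 32 = 76
  … (15 splits in total)
Best: vehicle 1 Depot → N1 → N2 → Depot = 32; vehicle 2 Depot → N3 → N4 → N5 → Depot = 28; combined 60.

60 miles — the smallest possible combined total.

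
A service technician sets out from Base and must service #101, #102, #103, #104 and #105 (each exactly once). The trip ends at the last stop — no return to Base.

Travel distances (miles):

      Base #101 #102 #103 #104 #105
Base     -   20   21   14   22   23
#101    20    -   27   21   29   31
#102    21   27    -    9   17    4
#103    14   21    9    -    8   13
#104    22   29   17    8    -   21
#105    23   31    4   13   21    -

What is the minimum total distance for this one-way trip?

Minimum one-way distance = 70 miles.

There are 5! = 120 possible orderings.
Base → #101 → #102 → #103 → #104 → #105: 20+27+9+8+21 = 85
Base → #101 → #102 → #103 → #105 → #104: 20+27+9+13+21 = 90
Base → #101 → #102 → #104 → #103 → #105: 20+27+17+8+13 = 85
Base → #101 → #102 → #104 → #105 → #103: 20+27+17+21+13 = 98
Base → #101 → #102 → #105 → #103 → #104: 20+27+4+13+8 = 72
Base → #101 → #102 → #105 → #104 → #103: 20+27+4+21+8 = 80
Base → #101 → #103 → #102 → #104 → #105: 20+21+9+17+21 = 88
Base → #101 → #103 → #102 → #105 → #104: 20+21+9+4+21 = 75
Base → #101 → #103 → #104 → #102 → #105: 20+21+8+17+4 = 70
Base → #101 → #103 → #104 → #105 → #102: 20+21+8+21+4 = 74
Base → #101 → #103 → #105 → #102 → #104: 20+21+13+4+17 = 75
Base → #101 → #103 → #105 → #104 → #102: 20+21+13+21+17 = 92
Base → #101 → #104 → #102 → #103 → #105: 20+29+17+9+13 = 88
Base → #101 → #104 → #102 → #105 → #103: 20+29+17+4+13 = 83
… (106 more)
The minimum is 70.
One shortest path: Base → #101 → #103 → #104 → #102 → #105.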